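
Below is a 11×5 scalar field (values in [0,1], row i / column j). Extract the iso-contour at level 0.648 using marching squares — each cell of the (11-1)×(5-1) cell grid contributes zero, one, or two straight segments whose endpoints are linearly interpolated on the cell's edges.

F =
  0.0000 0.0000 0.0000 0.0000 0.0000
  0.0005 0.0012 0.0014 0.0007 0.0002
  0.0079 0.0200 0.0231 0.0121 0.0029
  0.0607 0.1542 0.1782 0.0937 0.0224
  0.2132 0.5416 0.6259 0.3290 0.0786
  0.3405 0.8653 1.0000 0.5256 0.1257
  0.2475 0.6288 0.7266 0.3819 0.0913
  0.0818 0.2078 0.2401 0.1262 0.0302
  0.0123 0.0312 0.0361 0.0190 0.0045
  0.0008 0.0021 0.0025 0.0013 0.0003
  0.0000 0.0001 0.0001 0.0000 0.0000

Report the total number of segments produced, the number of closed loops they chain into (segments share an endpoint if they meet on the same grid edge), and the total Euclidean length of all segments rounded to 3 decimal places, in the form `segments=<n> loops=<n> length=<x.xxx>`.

segments=8 loops=1 length=6.467

cell (4,0): code 0100 → (4.329,1.000)–(5.000,0.586)
cell (4,1): code 1100 → (4.059,2.000)–(4.329,1.000)
cell (4,2): code 1000 → (5.000,2.742)–(4.059,2.000)
cell (5,0): code 0010 → (5.000,0.586)–(5.919,1.000)
cell (5,1): code 0111 → (5.919,1.000)–(6.000,1.196)
cell (5,2): code 1001 → (6.000,2.228)–(5.000,2.742)
cell (6,1): code 0010 → (6.000,1.196)–(6.162,2.000)
cell (6,2): code 0001 → (6.162,2.000)–(6.000,2.228)
total: 8 segments, chained into 1 closed loop(s), length Σ = 6.466540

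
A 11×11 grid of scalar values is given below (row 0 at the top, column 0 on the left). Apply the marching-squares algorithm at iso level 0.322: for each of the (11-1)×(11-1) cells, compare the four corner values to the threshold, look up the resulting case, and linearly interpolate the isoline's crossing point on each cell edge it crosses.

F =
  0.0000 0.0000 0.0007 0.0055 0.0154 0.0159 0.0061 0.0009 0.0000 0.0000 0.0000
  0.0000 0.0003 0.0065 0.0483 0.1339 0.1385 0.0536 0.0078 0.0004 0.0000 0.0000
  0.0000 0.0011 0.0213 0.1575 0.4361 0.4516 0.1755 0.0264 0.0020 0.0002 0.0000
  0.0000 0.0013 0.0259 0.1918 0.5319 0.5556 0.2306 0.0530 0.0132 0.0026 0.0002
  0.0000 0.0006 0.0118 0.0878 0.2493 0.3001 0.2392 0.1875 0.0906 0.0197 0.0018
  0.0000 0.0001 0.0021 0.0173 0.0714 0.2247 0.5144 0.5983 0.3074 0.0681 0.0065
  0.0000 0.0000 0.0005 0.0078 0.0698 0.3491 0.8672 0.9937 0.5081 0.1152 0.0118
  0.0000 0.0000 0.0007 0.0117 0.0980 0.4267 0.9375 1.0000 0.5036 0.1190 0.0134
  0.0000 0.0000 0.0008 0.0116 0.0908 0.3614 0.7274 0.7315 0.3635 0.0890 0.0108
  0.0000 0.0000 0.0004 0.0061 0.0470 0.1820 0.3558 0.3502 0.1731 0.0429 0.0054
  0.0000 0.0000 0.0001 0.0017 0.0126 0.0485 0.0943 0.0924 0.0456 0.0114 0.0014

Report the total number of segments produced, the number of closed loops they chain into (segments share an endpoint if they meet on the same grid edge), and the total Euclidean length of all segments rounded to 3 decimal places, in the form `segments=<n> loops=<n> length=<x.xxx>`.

cell (1,3): code 0100 → (1.622,4.000)–(2.000,3.590)
cell (1,4): code 1100 → (1.586,5.000)–(1.622,4.000)
cell (1,5): code 1000 → (2.000,5.469)–(1.586,5.000)
cell (2,3): code 0110 → (2.000,3.590)–(3.000,3.383)
cell (2,5): code 1001 → (3.000,5.719)–(2.000,5.469)
cell (3,3): code 0010 → (3.000,3.383)–(3.743,4.000)
cell (3,4): code 0011 → (3.743,4.000)–(3.914,5.000)
cell (3,5): code 0001 → (3.914,5.000)–(3.000,5.719)
cell (4,5): code 0100 → (4.301,6.000)–(5.000,5.336)
cell (4,6): code 1100 → (4.327,7.000)–(4.301,6.000)
cell (4,7): code 1000 → (5.000,7.950)–(4.327,7.000)
cell (5,4): code 0100 → (5.782,5.000)–(6.000,4.903)
cell (5,5): code 1110 → (5.000,5.336)–(5.782,5.000)
cell (5,7): code 1101 → (5.073,8.000)–(5.000,7.950)
cell (5,8): code 1000 → (6.000,8.474)–(5.073,8.000)
cell (6,4): code 0110 → (6.000,4.903)–(7.000,4.681)
cell (6,8): code 1001 → (7.000,8.472)–(6.000,8.474)
cell (7,4): code 0110 → (7.000,4.681)–(8.000,4.854)
cell (7,8): code 1001 → (8.000,8.151)–(7.000,8.472)
cell (8,4): code 0010 → (8.000,4.854)–(8.220,5.000)
cell (8,5): code 0111 → (8.220,5.000)–(9.000,5.806)
cell (8,7): code 1011 → (9.000,7.159)–(8.218,8.000)
cell (8,8): code 0001 → (8.218,8.000)–(8.000,8.151)
cell (9,5): code 0010 → (9.000,5.806)–(9.129,6.000)
cell (9,6): code 0011 → (9.129,6.000)–(9.109,7.000)
cell (9,7): code 0001 → (9.109,7.000)–(9.000,7.159)
total: 26 segments, chained into 2 closed loop(s), length Σ = 21.041336

segments=26 loops=2 length=21.041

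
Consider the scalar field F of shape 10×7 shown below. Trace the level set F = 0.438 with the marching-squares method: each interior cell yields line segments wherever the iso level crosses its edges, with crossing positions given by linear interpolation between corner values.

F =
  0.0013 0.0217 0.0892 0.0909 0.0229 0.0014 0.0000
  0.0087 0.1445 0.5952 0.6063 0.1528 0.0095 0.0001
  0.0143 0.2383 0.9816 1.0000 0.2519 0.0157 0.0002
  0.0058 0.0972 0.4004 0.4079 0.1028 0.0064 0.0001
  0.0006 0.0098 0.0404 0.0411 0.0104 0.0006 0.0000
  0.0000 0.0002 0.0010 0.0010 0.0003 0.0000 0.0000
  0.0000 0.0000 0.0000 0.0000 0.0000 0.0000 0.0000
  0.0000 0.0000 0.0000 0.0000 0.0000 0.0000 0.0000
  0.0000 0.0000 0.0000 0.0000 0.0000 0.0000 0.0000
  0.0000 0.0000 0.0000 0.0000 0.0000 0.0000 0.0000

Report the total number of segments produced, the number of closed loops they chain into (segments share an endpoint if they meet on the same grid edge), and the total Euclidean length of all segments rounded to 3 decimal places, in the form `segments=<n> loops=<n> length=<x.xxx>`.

segments=8 loops=1 length=7.500

cell (0,1): code 0100 → (0.689,2.000)–(1.000,1.651)
cell (0,2): code 1100 → (0.673,3.000)–(0.689,2.000)
cell (0,3): code 1000 → (1.000,3.371)–(0.673,3.000)
cell (1,1): code 0110 → (1.000,1.651)–(2.000,1.269)
cell (1,3): code 1001 → (2.000,3.751)–(1.000,3.371)
cell (2,1): code 0010 → (2.000,1.269)–(2.935,2.000)
cell (2,2): code 0011 → (2.935,2.000)–(2.949,3.000)
cell (2,3): code 0001 → (2.949,3.000)–(2.000,3.751)
total: 8 segments, chained into 1 closed loop(s), length Σ = 7.499884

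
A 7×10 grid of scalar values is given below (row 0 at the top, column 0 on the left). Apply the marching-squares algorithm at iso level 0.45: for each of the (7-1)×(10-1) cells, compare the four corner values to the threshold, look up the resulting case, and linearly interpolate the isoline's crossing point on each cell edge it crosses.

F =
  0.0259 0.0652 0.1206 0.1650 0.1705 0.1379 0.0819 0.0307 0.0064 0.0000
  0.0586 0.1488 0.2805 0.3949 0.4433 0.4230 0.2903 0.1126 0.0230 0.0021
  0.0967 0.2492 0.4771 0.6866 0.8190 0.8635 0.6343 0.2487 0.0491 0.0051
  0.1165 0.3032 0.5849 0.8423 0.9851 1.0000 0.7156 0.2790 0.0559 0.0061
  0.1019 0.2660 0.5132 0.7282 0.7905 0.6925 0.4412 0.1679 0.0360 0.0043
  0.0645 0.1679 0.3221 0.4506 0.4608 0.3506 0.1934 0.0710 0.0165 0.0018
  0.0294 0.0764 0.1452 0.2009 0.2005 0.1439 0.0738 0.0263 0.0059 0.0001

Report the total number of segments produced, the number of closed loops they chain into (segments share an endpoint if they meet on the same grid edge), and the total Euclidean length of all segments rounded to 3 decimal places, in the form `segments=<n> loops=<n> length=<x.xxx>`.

segments=18 loops=1 length=14.361

cell (1,1): code 0100 → (1.862,2.000)–(2.000,1.881)
cell (1,2): code 1100 → (1.189,3.000)–(1.862,2.000)
cell (1,3): code 1100 → (1.018,4.000)–(1.189,3.000)
cell (1,4): code 1100 → (1.061,5.000)–(1.018,4.000)
cell (1,5): code 1100 → (1.464,6.000)–(1.061,5.000)
cell (1,6): code 1000 → (2.000,6.478)–(1.464,6.000)
cell (2,1): code 0110 → (2.000,1.881)–(3.000,1.521)
cell (2,6): code 1001 → (3.000,6.608)–(2.000,6.478)
cell (3,1): code 0110 → (3.000,1.521)–(4.000,1.744)
cell (3,5): code 1011 → (4.000,5.965)–(3.968,6.000)
cell (3,6): code 0001 → (3.968,6.000)–(3.000,6.608)
cell (4,1): code 0010 → (4.000,1.744)–(4.331,2.000)
cell (4,2): code 0111 → (4.331,2.000)–(5.000,2.995)
cell (4,4): code 1011 → (5.000,4.098)–(4.709,5.000)
cell (4,5): code 0001 → (4.709,5.000)–(4.000,5.965)
cell (5,2): code 0010 → (5.000,2.995)–(5.002,3.000)
cell (5,3): code 0011 → (5.002,3.000)–(5.041,4.000)
cell (5,4): code 0001 → (5.041,4.000)–(5.000,4.098)
total: 18 segments, chained into 1 closed loop(s), length Σ = 14.360912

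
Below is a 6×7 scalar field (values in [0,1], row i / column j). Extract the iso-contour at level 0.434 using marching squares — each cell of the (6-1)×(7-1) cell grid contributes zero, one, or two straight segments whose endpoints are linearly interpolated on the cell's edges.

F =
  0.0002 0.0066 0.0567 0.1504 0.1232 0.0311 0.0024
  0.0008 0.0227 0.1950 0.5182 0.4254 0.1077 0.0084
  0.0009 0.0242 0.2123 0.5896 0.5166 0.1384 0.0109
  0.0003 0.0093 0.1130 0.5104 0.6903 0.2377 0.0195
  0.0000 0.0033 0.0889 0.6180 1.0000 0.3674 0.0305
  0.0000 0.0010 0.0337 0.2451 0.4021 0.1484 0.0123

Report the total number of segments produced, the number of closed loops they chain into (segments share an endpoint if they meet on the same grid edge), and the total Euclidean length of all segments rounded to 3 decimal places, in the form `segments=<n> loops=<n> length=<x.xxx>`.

cell (0,2): code 0100 → (0.771,3.000)–(1.000,2.739)
cell (0,3): code 1000 → (1.000,3.907)–(0.771,3.000)
cell (1,2): code 0110 → (1.000,2.739)–(2.000,2.588)
cell (1,3): code 1101 → (1.094,4.000)–(1.000,3.907)
cell (1,4): code 1000 → (2.000,4.218)–(1.094,4.000)
cell (2,2): code 0110 → (2.000,2.588)–(3.000,2.808)
cell (2,4): code 1001 → (3.000,4.566)–(2.000,4.218)
cell (3,2): code 0110 → (3.000,2.808)–(4.000,2.652)
cell (3,4): code 1001 → (4.000,4.895)–(3.000,4.566)
cell (4,2): code 0010 → (4.000,2.652)–(4.493,3.000)
cell (4,3): code 0011 → (4.493,3.000)–(4.947,4.000)
cell (4,4): code 0001 → (4.947,4.000)–(4.000,4.895)
total: 12 segments, chained into 1 closed loop(s), length Σ = 10.509358

segments=12 loops=1 length=10.509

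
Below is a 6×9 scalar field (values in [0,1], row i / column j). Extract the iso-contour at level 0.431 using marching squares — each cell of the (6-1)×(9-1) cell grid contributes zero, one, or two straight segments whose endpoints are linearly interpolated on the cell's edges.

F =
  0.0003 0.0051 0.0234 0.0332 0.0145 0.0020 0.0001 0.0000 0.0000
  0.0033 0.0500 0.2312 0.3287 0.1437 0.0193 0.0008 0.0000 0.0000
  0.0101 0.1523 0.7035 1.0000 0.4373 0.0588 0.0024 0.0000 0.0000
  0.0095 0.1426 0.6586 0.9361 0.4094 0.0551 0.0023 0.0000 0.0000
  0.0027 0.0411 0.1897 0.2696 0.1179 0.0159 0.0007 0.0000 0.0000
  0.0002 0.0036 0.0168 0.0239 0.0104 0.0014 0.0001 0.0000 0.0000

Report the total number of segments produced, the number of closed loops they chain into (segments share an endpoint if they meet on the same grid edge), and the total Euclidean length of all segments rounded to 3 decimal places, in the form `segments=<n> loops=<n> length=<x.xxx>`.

segments=10 loops=1 length=8.038

cell (1,1): code 0100 → (1.423,2.000)–(2.000,1.506)
cell (1,2): code 1100 → (1.152,3.000)–(1.423,2.000)
cell (1,3): code 1100 → (1.979,4.000)–(1.152,3.000)
cell (1,4): code 1000 → (2.000,4.017)–(1.979,4.000)
cell (2,1): code 0110 → (2.000,1.506)–(3.000,1.559)
cell (2,3): code 1011 → (3.000,3.959)–(2.226,4.000)
cell (2,4): code 0001 → (2.226,4.000)–(2.000,4.017)
cell (3,1): code 0010 → (3.000,1.559)–(3.485,2.000)
cell (3,2): code 0011 → (3.485,2.000)–(3.758,3.000)
cell (3,3): code 0001 → (3.758,3.000)–(3.000,3.959)
total: 10 segments, chained into 1 closed loop(s), length Σ = 8.037774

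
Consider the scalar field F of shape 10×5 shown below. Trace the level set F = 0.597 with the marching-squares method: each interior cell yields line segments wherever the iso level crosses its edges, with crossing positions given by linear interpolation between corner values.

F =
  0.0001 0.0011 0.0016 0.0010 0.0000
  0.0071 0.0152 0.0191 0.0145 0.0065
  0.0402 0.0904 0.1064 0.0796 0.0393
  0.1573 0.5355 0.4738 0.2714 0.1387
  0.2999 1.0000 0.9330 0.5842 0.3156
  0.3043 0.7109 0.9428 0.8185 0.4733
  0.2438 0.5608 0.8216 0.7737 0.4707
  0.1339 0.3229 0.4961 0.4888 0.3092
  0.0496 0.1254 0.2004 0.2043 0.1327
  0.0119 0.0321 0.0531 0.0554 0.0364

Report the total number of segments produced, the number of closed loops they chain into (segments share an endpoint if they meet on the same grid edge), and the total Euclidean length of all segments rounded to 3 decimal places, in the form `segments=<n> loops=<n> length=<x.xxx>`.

cell (3,0): code 0100 → (3.132,1.000)–(4.000,0.424)
cell (3,1): code 1100 → (3.268,2.000)–(3.132,1.000)
cell (3,2): code 1000 → (4.000,2.963)–(3.268,2.000)
cell (4,0): code 0110 → (4.000,0.424)–(5.000,0.720)
cell (4,2): code 1101 → (4.055,3.000)–(4.000,2.963)
cell (4,3): code 1000 → (5.000,3.642)–(4.055,3.000)
cell (5,0): code 0010 → (5.000,0.720)–(5.759,1.000)
cell (5,1): code 0111 → (5.759,1.000)–(6.000,1.139)
cell (5,3): code 1001 → (6.000,3.583)–(5.000,3.642)
cell (6,1): code 0010 → (6.000,1.139)–(6.690,2.000)
cell (6,2): code 0011 → (6.690,2.000)–(6.620,3.000)
cell (6,3): code 0001 → (6.620,3.000)–(6.000,3.583)
total: 12 segments, chained into 1 closed loop(s), length Σ = 10.557338

segments=12 loops=1 length=10.557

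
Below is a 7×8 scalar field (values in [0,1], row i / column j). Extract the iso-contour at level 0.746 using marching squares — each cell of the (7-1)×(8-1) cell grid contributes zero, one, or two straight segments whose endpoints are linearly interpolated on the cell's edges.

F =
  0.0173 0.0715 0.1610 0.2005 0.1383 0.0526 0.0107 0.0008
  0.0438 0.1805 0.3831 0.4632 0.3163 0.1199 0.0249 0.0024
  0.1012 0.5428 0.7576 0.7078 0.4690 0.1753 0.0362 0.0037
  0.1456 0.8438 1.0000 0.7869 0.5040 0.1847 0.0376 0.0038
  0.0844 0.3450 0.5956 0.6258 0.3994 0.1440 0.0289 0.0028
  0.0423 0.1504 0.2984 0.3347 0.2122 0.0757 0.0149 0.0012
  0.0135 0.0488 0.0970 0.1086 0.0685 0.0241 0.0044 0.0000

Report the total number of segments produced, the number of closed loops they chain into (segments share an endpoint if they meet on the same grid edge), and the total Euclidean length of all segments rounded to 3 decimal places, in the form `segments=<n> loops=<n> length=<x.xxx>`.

cell (1,1): code 0100 → (1.969,2.000)–(2.000,1.946)
cell (1,2): code 1000 → (2.000,2.233)–(1.969,2.000)
cell (2,0): code 0100 → (2.675,1.000)–(3.000,0.860)
cell (2,1): code 1110 → (2.000,1.946)–(2.675,1.000)
cell (2,2): code 1101 → (2.483,3.000)–(2.000,2.233)
cell (2,3): code 1000 → (3.000,3.145)–(2.483,3.000)
cell (3,0): code 0010 → (3.000,0.860)–(3.196,1.000)
cell (3,1): code 0011 → (3.196,1.000)–(3.628,2.000)
cell (3,2): code 0011 → (3.628,2.000)–(3.254,3.000)
cell (3,3): code 0001 → (3.254,3.000)–(3.000,3.145)
total: 10 segments, chained into 1 closed loop(s), length Σ = 5.946745

segments=10 loops=1 length=5.947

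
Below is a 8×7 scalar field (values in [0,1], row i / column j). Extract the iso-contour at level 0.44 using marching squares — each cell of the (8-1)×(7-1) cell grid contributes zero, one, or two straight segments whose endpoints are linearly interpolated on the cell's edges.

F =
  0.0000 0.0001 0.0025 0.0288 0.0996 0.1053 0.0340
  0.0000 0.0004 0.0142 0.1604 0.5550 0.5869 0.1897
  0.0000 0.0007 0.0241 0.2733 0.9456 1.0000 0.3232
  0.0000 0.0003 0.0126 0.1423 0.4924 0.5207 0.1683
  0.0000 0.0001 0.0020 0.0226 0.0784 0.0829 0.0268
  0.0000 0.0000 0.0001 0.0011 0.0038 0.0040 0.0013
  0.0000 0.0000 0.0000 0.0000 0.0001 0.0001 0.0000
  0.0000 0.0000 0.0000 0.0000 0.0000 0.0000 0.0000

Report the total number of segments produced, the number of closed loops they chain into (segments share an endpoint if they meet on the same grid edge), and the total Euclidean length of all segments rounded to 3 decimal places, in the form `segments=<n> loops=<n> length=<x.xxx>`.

segments=10 loops=1 length=7.892

cell (0,3): code 0100 → (0.747,4.000)–(1.000,3.709)
cell (0,4): code 1100 → (0.695,5.000)–(0.747,4.000)
cell (0,5): code 1000 → (1.000,5.370)–(0.695,5.000)
cell (1,3): code 0110 → (1.000,3.709)–(2.000,3.248)
cell (1,5): code 1001 → (2.000,5.827)–(1.000,5.370)
cell (2,3): code 0110 → (2.000,3.248)–(3.000,3.850)
cell (2,5): code 1001 → (3.000,5.229)–(2.000,5.827)
cell (3,3): code 0010 → (3.000,3.850)–(3.127,4.000)
cell (3,4): code 0011 → (3.127,4.000)–(3.184,5.000)
cell (3,5): code 0001 → (3.184,5.000)–(3.000,5.229)
total: 10 segments, chained into 1 closed loop(s), length Σ = 7.891541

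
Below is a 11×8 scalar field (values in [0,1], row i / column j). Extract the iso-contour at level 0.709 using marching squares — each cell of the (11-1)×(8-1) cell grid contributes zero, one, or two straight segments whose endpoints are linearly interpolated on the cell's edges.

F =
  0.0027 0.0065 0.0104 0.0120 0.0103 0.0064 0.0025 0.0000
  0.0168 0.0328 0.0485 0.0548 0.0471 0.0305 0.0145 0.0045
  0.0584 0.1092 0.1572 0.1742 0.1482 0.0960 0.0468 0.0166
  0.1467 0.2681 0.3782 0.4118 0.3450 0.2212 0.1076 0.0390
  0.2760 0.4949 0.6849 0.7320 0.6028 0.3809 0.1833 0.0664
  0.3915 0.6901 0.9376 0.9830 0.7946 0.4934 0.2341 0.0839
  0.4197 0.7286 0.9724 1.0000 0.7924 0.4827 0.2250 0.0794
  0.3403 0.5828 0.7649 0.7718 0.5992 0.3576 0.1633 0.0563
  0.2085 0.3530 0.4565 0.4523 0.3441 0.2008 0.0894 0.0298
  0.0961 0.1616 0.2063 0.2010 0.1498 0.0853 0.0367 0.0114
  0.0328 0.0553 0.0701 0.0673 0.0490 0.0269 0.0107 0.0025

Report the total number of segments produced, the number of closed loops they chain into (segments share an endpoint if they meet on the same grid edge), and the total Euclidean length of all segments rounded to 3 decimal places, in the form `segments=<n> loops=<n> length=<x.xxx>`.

segments=16 loops=1 length=10.418

cell (3,2): code 0100 → (3.928,3.000)–(4.000,2.512)
cell (3,3): code 1000 → (4.000,3.178)–(3.928,3.000)
cell (4,1): code 0100 → (4.095,2.000)–(5.000,1.076)
cell (4,2): code 1110 → (4.000,2.512)–(4.095,2.000)
cell (4,3): code 1101 → (4.554,4.000)–(4.000,3.178)
cell (4,4): code 1000 → (5.000,4.284)–(4.554,4.000)
cell (5,0): code 0100 → (5.491,1.000)–(6.000,0.937)
cell (5,1): code 1110 → (5.000,1.076)–(5.491,1.000)
cell (5,4): code 1001 → (6.000,4.269)–(5.000,4.284)
cell (6,0): code 0010 → (6.000,0.937)–(6.134,1.000)
cell (6,1): code 0111 → (6.134,1.000)–(7.000,1.693)
cell (6,3): code 1011 → (7.000,3.364)–(6.432,4.000)
cell (6,4): code 0001 → (6.432,4.000)–(6.000,4.269)
cell (7,1): code 0010 → (7.000,1.693)–(7.181,2.000)
cell (7,2): code 0011 → (7.181,2.000)–(7.197,3.000)
cell (7,3): code 0001 → (7.197,3.000)–(7.000,3.364)
total: 16 segments, chained into 1 closed loop(s), length Σ = 10.418480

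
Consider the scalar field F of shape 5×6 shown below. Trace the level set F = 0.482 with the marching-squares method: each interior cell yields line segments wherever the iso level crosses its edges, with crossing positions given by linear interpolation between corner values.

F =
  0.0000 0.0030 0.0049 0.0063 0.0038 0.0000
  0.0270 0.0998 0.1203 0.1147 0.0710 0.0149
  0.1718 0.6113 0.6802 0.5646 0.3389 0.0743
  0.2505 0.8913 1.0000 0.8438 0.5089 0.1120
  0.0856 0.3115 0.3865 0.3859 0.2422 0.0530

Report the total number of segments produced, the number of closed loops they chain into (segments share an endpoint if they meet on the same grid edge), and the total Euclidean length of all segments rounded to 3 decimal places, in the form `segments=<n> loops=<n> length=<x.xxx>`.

cell (1,0): code 0100 → (1.747,1.000)–(2.000,0.706)
cell (1,1): code 1100 → (1.646,2.000)–(1.747,1.000)
cell (1,2): code 1100 → (1.816,3.000)–(1.646,2.000)
cell (1,3): code 1000 → (2.000,3.366)–(1.816,3.000)
cell (2,0): code 0110 → (2.000,0.706)–(3.000,0.361)
cell (2,3): code 1101 → (2.842,4.000)–(2.000,3.366)
cell (2,4): code 1000 → (3.000,4.068)–(2.842,4.000)
cell (3,0): code 0010 → (3.000,0.361)–(3.706,1.000)
cell (3,1): code 0011 → (3.706,1.000)–(3.844,2.000)
cell (3,2): code 0011 → (3.844,2.000)–(3.790,3.000)
cell (3,3): code 0011 → (3.790,3.000)–(3.101,4.000)
cell (3,4): code 0001 → (3.101,4.000)–(3.000,4.068)
total: 12 segments, chained into 1 closed loop(s), length Σ = 9.399565

segments=12 loops=1 length=9.400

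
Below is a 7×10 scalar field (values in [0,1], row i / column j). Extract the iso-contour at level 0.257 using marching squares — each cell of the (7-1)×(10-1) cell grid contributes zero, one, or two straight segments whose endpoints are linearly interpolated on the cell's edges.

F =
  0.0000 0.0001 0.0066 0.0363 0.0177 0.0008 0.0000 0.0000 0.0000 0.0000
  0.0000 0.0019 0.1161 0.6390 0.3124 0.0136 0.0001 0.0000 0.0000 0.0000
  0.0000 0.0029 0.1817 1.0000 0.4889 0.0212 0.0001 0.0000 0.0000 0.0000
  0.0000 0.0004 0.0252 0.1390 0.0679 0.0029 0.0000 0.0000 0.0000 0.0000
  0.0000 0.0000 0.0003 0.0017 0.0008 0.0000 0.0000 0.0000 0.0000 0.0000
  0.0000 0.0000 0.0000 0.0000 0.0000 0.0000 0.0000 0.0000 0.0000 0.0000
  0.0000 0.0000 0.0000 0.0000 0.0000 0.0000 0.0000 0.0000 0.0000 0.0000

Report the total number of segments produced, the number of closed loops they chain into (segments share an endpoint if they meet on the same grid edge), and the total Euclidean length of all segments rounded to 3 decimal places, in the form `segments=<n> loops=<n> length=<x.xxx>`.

segments=8 loops=1 length=7.430

cell (0,2): code 0100 → (0.366,3.000)–(1.000,2.269)
cell (0,3): code 1100 → (0.812,4.000)–(0.366,3.000)
cell (0,4): code 1000 → (1.000,4.185)–(0.812,4.000)
cell (1,2): code 0110 → (1.000,2.269)–(2.000,2.092)
cell (1,4): code 1001 → (2.000,4.496)–(1.000,4.185)
cell (2,2): code 0010 → (2.000,2.092)–(2.863,3.000)
cell (2,3): code 0011 → (2.863,3.000)–(2.551,4.000)
cell (2,4): code 0001 → (2.551,4.000)–(2.000,4.496)
total: 8 segments, chained into 1 closed loop(s), length Σ = 7.430118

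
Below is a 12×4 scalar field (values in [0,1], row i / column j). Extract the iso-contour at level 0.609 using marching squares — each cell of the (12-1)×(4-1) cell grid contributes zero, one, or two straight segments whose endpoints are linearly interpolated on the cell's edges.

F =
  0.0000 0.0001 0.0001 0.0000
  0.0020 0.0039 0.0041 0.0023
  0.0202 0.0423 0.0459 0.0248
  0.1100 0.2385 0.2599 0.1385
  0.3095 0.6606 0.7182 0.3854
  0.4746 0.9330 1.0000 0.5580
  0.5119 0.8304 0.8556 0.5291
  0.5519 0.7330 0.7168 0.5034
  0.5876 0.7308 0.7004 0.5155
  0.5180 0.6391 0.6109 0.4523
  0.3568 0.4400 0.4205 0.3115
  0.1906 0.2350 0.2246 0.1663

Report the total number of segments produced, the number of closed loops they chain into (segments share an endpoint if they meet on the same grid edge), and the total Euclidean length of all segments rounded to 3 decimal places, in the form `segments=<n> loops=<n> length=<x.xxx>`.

cell (3,0): code 0100 → (3.878,1.000)–(4.000,0.853)
cell (3,1): code 1100 → (3.762,2.000)–(3.878,1.000)
cell (3,2): code 1000 → (4.000,2.328)–(3.762,2.000)
cell (4,0): code 0110 → (4.000,0.853)–(5.000,0.293)
cell (4,2): code 1001 → (5.000,2.885)–(4.000,2.328)
cell (5,0): code 0110 → (5.000,0.293)–(6.000,0.305)
cell (5,2): code 1001 → (6.000,2.755)–(5.000,2.885)
cell (6,0): code 0110 → (6.000,0.305)–(7.000,0.315)
cell (6,2): code 1001 → (7.000,2.505)–(6.000,2.755)
cell (7,0): code 0110 → (7.000,0.315)–(8.000,0.149)
cell (7,2): code 1001 → (8.000,2.494)–(7.000,2.505)
cell (8,0): code 0110 → (8.000,0.149)–(9.000,0.751)
cell (8,2): code 1001 → (9.000,2.012)–(8.000,2.494)
cell (9,0): code 0010 → (9.000,0.751)–(9.151,1.000)
cell (9,1): code 0011 → (9.151,1.000)–(9.010,2.000)
cell (9,2): code 0001 → (9.010,2.000)–(9.000,2.012)
total: 16 segments, chained into 1 closed loop(s), length Σ = 13.540724

segments=16 loops=1 length=13.541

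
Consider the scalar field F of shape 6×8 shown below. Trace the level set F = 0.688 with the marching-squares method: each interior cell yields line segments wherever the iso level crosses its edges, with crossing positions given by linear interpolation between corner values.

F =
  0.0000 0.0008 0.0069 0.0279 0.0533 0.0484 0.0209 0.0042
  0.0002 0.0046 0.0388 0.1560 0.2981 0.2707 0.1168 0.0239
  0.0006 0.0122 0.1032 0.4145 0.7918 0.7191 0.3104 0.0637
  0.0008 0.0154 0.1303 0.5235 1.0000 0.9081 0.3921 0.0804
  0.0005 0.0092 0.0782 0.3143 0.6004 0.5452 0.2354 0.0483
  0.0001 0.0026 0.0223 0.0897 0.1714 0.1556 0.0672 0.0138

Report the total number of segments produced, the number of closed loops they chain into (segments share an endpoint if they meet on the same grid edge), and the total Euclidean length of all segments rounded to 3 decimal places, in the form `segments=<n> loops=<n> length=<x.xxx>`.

cell (1,3): code 0100 → (1.790,4.000)–(2.000,3.725)
cell (1,4): code 1100 → (1.931,5.000)–(1.790,4.000)
cell (1,5): code 1000 → (2.000,5.076)–(1.931,5.000)
cell (2,3): code 0110 → (2.000,3.725)–(3.000,3.345)
cell (2,5): code 1001 → (3.000,5.427)–(2.000,5.076)
cell (3,3): code 0010 → (3.000,3.345)–(3.781,4.000)
cell (3,4): code 0011 → (3.781,4.000)–(3.607,5.000)
cell (3,5): code 0001 → (3.607,5.000)–(3.000,5.427)
total: 8 segments, chained into 1 closed loop(s), length Σ = 6.363914

segments=8 loops=1 length=6.364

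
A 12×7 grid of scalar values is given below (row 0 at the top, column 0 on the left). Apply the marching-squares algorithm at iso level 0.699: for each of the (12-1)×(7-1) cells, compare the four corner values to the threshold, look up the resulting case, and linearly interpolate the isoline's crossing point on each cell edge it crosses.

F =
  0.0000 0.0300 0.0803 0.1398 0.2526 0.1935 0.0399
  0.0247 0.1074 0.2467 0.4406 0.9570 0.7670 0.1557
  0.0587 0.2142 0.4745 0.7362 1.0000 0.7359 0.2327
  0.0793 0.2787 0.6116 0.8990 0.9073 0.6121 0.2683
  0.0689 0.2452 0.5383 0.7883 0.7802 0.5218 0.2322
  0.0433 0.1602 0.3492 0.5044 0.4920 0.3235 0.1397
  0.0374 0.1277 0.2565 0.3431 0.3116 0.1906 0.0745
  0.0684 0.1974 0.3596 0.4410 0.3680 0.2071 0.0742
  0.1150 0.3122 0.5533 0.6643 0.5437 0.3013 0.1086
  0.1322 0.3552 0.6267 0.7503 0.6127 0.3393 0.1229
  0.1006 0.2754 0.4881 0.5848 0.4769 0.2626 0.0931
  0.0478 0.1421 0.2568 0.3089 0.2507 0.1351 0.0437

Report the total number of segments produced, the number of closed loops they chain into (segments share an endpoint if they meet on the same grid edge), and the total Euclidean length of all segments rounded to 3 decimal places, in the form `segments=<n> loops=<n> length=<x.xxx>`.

segments=18 loops=2 length=12.683

cell (0,3): code 0100 → (0.634,4.000)–(1.000,3.500)
cell (0,4): code 1100 → (0.881,5.000)–(0.634,4.000)
cell (0,5): code 1000 → (1.000,5.111)–(0.881,5.000)
cell (1,2): code 0100 → (1.874,3.000)–(2.000,2.858)
cell (1,3): code 1110 → (1.000,3.500)–(1.874,3.000)
cell (1,5): code 1001 → (2.000,5.073)–(1.000,5.111)
cell (2,2): code 0110 → (2.000,2.858)–(3.000,2.304)
cell (2,4): code 1011 → (3.000,4.706)–(2.298,5.000)
cell (2,5): code 0001 → (2.298,5.000)–(2.000,5.073)
cell (3,2): code 0110 → (3.000,2.304)–(4.000,2.643)
cell (3,4): code 1001 → (4.000,4.314)–(3.000,4.706)
cell (4,2): code 0010 → (4.000,2.643)–(4.315,3.000)
cell (4,3): code 0011 → (4.315,3.000)–(4.282,4.000)
cell (4,4): code 0001 → (4.282,4.000)–(4.000,4.314)
cell (8,2): code 0100 → (8.403,3.000)–(9.000,2.585)
cell (8,3): code 1000 → (9.000,3.373)–(8.403,3.000)
cell (9,2): code 0010 → (9.000,2.585)–(9.310,3.000)
cell (9,3): code 0001 → (9.310,3.000)–(9.000,3.373)
total: 18 segments, chained into 2 closed loop(s), length Σ = 12.682508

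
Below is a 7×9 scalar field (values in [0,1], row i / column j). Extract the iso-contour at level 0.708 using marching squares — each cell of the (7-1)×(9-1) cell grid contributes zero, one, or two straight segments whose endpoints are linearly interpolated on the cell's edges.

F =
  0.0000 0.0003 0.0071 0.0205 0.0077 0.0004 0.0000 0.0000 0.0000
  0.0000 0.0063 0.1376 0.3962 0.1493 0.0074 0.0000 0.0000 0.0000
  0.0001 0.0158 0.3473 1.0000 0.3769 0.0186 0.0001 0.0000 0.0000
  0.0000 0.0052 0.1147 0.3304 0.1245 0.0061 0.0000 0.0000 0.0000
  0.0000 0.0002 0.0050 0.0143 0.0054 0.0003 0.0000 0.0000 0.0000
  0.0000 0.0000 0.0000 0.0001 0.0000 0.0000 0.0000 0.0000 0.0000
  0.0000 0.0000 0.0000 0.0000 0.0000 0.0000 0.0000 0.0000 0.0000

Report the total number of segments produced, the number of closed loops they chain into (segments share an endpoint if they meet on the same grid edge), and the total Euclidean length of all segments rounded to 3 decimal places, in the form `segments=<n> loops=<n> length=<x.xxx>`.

cell (1,2): code 0100 → (1.516,3.000)–(2.000,2.553)
cell (1,3): code 1000 → (2.000,3.469)–(1.516,3.000)
cell (2,2): code 0010 → (2.000,2.553)–(2.436,3.000)
cell (2,3): code 0001 → (2.436,3.000)–(2.000,3.469)
total: 4 segments, chained into 1 closed loop(s), length Σ = 2.597093

segments=4 loops=1 length=2.597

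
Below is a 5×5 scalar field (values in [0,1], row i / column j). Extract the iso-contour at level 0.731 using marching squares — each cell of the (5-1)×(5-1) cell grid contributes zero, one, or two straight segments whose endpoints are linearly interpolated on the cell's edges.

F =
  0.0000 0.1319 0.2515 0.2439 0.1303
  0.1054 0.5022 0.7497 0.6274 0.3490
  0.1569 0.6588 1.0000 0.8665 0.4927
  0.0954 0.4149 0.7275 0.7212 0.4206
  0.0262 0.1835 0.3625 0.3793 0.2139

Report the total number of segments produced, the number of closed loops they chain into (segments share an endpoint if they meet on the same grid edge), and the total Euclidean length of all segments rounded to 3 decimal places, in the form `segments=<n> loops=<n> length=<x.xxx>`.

cell (0,1): code 0100 → (0.962,2.000)–(1.000,1.924)
cell (0,2): code 1000 → (1.000,2.153)–(0.962,2.000)
cell (1,1): code 0110 → (1.000,1.924)–(2.000,1.212)
cell (1,2): code 1101 → (1.433,3.000)–(1.000,2.153)
cell (1,3): code 1000 → (2.000,3.362)–(1.433,3.000)
cell (2,1): code 0010 → (2.000,1.212)–(2.987,2.000)
cell (2,2): code 0011 → (2.987,2.000)–(2.933,3.000)
cell (2,3): code 0001 → (2.933,3.000)–(2.000,3.362)
total: 8 segments, chained into 1 closed loop(s), length Σ = 6.359441

segments=8 loops=1 length=6.359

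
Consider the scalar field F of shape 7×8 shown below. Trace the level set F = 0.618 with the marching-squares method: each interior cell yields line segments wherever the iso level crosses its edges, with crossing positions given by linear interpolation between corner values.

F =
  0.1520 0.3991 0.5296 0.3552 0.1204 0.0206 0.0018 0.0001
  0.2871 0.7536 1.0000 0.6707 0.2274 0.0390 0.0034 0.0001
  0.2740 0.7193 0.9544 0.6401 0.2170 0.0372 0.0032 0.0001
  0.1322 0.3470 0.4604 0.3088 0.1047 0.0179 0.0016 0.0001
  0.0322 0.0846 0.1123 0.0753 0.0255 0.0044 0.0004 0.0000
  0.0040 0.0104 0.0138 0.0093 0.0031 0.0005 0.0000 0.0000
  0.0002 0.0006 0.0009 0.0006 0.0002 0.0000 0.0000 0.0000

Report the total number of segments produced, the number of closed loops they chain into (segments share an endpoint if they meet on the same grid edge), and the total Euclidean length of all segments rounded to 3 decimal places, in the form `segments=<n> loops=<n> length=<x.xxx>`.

segments=10 loops=1 length=7.661

cell (0,0): code 0100 → (0.617,1.000)–(1.000,0.709)
cell (0,1): code 1100 → (0.188,2.000)–(0.617,1.000)
cell (0,2): code 1100 → (0.833,3.000)–(0.188,2.000)
cell (0,3): code 1000 → (1.000,3.119)–(0.833,3.000)
cell (1,0): code 0110 → (1.000,0.709)–(2.000,0.773)
cell (1,3): code 1001 → (2.000,3.052)–(1.000,3.119)
cell (2,0): code 0010 → (2.000,0.773)–(2.272,1.000)
cell (2,1): code 0011 → (2.272,1.000)–(2.681,2.000)
cell (2,2): code 0011 → (2.681,2.000)–(2.067,3.000)
cell (2,3): code 0001 → (2.067,3.000)–(2.000,3.052)
total: 10 segments, chained into 1 closed loop(s), length Σ = 7.661347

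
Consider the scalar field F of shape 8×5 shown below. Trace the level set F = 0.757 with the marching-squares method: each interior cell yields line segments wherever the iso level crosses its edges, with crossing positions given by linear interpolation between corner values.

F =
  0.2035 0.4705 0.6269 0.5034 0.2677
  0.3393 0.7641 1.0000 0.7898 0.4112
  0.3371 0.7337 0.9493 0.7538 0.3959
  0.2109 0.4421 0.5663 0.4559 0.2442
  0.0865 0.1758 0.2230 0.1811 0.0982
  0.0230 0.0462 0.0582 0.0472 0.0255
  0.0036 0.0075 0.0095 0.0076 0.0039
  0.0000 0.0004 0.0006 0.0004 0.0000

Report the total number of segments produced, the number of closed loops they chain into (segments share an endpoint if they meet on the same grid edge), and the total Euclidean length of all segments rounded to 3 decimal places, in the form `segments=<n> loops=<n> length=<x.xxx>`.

segments=10 loops=1 length=6.630

cell (0,0): code 0100 → (0.976,1.000)–(1.000,0.983)
cell (0,1): code 1100 → (0.349,2.000)–(0.976,1.000)
cell (0,2): code 1100 → (0.885,3.000)–(0.349,2.000)
cell (0,3): code 1000 → (1.000,3.087)–(0.885,3.000)
cell (1,0): code 0010 → (1.000,0.983)–(1.234,1.000)
cell (1,1): code 0111 → (1.234,1.000)–(2.000,1.108)
cell (1,2): code 1011 → (2.000,2.984)–(1.911,3.000)
cell (1,3): code 0001 → (1.911,3.000)–(1.000,3.087)
cell (2,1): code 0010 → (2.000,1.108)–(2.502,2.000)
cell (2,2): code 0001 → (2.502,2.000)–(2.000,2.984)
total: 10 segments, chained into 1 closed loop(s), length Σ = 6.630015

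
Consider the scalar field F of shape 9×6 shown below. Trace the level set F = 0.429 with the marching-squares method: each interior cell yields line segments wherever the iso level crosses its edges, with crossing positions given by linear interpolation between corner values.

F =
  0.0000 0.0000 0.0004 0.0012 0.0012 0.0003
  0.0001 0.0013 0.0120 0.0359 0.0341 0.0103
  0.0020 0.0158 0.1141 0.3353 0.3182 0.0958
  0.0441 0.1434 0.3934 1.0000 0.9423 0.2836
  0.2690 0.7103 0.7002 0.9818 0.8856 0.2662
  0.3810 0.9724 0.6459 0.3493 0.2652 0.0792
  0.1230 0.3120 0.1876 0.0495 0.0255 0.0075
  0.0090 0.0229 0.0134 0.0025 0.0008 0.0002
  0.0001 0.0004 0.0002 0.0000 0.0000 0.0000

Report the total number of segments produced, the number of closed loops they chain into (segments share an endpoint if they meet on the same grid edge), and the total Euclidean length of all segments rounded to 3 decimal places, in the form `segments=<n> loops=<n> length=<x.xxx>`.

segments=14 loops=1 length=12.970

cell (2,2): code 0100 → (2.141,3.000)–(3.000,2.059)
cell (2,3): code 1100 → (2.178,4.000)–(2.141,3.000)
cell (2,4): code 1000 → (3.000,4.779)–(2.178,4.000)
cell (3,0): code 0100 → (3.504,1.000)–(4.000,0.363)
cell (3,1): code 1100 → (3.116,2.000)–(3.504,1.000)
cell (3,2): code 1110 → (3.000,2.059)–(3.116,2.000)
cell (3,4): code 1001 → (4.000,4.737)–(3.000,4.779)
cell (4,0): code 0110 → (4.000,0.363)–(5.000,0.081)
cell (4,2): code 1011 → (5.000,2.731)–(4.874,3.000)
cell (4,3): code 0011 → (4.874,3.000)–(4.736,4.000)
cell (4,4): code 0001 → (4.736,4.000)–(4.000,4.737)
cell (5,0): code 0010 → (5.000,0.081)–(5.823,1.000)
cell (5,1): code 0011 → (5.823,1.000)–(5.473,2.000)
cell (5,2): code 0001 → (5.473,2.000)–(5.000,2.731)
total: 14 segments, chained into 1 closed loop(s), length Σ = 12.969909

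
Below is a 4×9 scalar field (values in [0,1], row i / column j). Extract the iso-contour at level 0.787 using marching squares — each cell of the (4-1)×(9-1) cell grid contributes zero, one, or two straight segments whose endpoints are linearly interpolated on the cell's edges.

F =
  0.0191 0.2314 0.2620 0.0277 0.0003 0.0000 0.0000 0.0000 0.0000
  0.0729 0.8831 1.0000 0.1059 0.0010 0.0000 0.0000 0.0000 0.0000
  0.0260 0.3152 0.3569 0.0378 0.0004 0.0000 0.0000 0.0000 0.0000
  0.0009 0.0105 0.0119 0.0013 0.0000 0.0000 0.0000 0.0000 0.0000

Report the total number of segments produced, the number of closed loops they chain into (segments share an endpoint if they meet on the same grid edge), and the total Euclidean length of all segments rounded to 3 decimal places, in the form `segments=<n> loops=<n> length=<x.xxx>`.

cell (0,0): code 0100 → (0.853,1.000)–(1.000,0.881)
cell (0,1): code 1100 → (0.711,2.000)–(0.853,1.000)
cell (0,2): code 1000 → (1.000,2.238)–(0.711,2.000)
cell (1,0): code 0010 → (1.000,0.881)–(1.169,1.000)
cell (1,1): code 0011 → (1.169,1.000)–(1.331,2.000)
cell (1,2): code 0001 → (1.331,2.000)–(1.000,2.238)
total: 6 segments, chained into 1 closed loop(s), length Σ = 3.201065

segments=6 loops=1 length=3.201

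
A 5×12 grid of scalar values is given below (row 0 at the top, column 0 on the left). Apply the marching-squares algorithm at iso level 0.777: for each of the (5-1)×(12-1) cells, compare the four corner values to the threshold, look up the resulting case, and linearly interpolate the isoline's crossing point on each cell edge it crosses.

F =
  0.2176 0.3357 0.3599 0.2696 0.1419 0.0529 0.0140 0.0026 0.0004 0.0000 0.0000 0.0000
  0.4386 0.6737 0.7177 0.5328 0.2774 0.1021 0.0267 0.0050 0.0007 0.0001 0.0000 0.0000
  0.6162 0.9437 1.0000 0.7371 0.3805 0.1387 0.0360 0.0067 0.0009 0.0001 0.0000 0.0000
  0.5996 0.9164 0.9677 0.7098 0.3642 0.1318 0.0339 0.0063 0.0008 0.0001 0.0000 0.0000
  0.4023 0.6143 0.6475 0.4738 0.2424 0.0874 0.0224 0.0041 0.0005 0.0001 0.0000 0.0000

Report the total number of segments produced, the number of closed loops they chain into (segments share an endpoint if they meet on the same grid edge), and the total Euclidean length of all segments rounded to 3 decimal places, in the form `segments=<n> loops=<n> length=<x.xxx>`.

cell (1,0): code 0100 → (1.383,1.000)–(2.000,0.491)
cell (1,1): code 1100 → (1.210,2.000)–(1.383,1.000)
cell (1,2): code 1000 → (2.000,2.848)–(1.210,2.000)
cell (2,0): code 0110 → (2.000,0.491)–(3.000,0.560)
cell (2,2): code 1001 → (3.000,2.739)–(2.000,2.848)
cell (3,0): code 0010 → (3.000,0.560)–(3.461,1.000)
cell (3,1): code 0011 → (3.461,1.000)–(3.596,2.000)
cell (3,2): code 0001 → (3.596,2.000)–(3.000,2.739)
total: 8 segments, chained into 1 closed loop(s), length Σ = 7.578340

segments=8 loops=1 length=7.578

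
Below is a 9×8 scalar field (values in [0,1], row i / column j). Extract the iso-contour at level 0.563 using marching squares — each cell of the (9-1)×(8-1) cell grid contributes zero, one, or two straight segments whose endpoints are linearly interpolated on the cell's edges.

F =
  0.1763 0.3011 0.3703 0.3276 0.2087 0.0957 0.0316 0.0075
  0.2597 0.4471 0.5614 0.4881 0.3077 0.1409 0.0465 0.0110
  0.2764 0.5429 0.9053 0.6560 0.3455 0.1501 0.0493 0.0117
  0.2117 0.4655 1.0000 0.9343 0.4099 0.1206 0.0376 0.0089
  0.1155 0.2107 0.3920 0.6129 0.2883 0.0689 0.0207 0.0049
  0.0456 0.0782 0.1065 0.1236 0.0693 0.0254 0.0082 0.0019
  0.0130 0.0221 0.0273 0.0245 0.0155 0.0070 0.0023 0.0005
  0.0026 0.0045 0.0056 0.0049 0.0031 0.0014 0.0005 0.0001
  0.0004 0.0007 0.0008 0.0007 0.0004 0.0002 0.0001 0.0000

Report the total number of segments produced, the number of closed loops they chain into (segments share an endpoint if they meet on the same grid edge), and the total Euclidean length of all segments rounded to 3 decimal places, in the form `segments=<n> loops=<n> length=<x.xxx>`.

segments=10 loops=1 length=8.671

cell (1,1): code 0100 → (1.005,2.000)–(2.000,1.055)
cell (1,2): code 1100 → (1.446,3.000)–(1.005,2.000)
cell (1,3): code 1000 → (2.000,3.300)–(1.446,3.000)
cell (2,1): code 0110 → (2.000,1.055)–(3.000,1.182)
cell (2,3): code 1001 → (3.000,3.708)–(2.000,3.300)
cell (3,1): code 0010 → (3.000,1.182)–(3.719,2.000)
cell (3,2): code 0111 → (3.719,2.000)–(4.000,2.774)
cell (3,3): code 1001 → (4.000,3.154)–(3.000,3.708)
cell (4,2): code 0010 → (4.000,2.774)–(4.102,3.000)
cell (4,3): code 0001 → (4.102,3.000)–(4.000,3.154)
total: 10 segments, chained into 1 closed loop(s), length Σ = 8.671132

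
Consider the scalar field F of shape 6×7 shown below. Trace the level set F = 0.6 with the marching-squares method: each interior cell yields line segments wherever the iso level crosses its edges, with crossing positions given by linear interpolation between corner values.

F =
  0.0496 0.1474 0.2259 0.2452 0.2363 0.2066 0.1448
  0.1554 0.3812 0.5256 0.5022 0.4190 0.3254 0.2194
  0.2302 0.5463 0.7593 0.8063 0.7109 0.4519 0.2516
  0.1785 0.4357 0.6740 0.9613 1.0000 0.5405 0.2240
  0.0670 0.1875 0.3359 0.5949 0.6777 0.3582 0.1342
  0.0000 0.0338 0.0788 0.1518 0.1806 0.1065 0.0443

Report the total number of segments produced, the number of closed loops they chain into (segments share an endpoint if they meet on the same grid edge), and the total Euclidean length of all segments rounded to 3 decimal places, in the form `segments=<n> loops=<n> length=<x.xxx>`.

cell (1,1): code 0100 → (1.318,2.000)–(2.000,1.252)
cell (1,2): code 1100 → (1.322,3.000)–(1.318,2.000)
cell (1,3): code 1100 → (1.620,4.000)–(1.322,3.000)
cell (1,4): code 1000 → (2.000,4.428)–(1.620,4.000)
cell (2,1): code 0110 → (2.000,1.252)–(3.000,1.689)
cell (2,4): code 1001 → (3.000,4.871)–(2.000,4.428)
cell (3,1): code 0010 → (3.000,1.689)–(3.219,2.000)
cell (3,2): code 0011 → (3.219,2.000)–(3.986,3.000)
cell (3,3): code 0111 → (3.986,3.000)–(4.000,3.062)
cell (3,4): code 1001 → (4.000,4.243)–(3.000,4.871)
cell (4,3): code 0010 → (4.000,3.062)–(4.156,4.000)
cell (4,4): code 0001 → (4.156,4.000)–(4.000,4.243)
total: 12 segments, chained into 1 closed loop(s), length Σ = 9.937235

segments=12 loops=1 length=9.937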